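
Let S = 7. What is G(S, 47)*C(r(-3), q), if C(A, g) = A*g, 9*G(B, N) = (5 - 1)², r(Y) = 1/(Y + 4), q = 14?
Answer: 224/9 ≈ 24.889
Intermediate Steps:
r(Y) = 1/(4 + Y)
G(B, N) = 16/9 (G(B, N) = (5 - 1)²/9 = (⅑)*4² = (⅑)*16 = 16/9)
G(S, 47)*C(r(-3), q) = 16*(14/(4 - 3))/9 = 16*(14/1)/9 = 16*(1*14)/9 = (16/9)*14 = 224/9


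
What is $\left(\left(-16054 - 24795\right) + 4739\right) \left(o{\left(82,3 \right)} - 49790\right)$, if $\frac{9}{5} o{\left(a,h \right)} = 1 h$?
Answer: $\frac{5393570150}{3} \approx 1.7979 \cdot 10^{9}$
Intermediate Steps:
$o{\left(a,h \right)} = \frac{5 h}{9}$ ($o{\left(a,h \right)} = \frac{5 \cdot 1 h}{9} = \frac{5 h}{9}$)
$\left(\left(-16054 - 24795\right) + 4739\right) \left(o{\left(82,3 \right)} - 49790\right) = \left(\left(-16054 - 24795\right) + 4739\right) \left(\frac{5}{9} \cdot 3 - 49790\right) = \left(-40849 + 4739\right) \left(\frac{5}{3} - 49790\right) = \left(-36110\right) \left(- \frac{149365}{3}\right) = \frac{5393570150}{3}$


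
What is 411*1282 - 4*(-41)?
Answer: 527066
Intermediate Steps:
411*1282 - 4*(-41) = 526902 + 164 = 527066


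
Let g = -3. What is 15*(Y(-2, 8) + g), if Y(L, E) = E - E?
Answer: -45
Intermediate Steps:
Y(L, E) = 0
15*(Y(-2, 8) + g) = 15*(0 - 3) = 15*(-3) = -45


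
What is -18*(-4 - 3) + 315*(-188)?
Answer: -59094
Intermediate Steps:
-18*(-4 - 3) + 315*(-188) = -18*(-7) - 59220 = 126 - 59220 = -59094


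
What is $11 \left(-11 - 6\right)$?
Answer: $-187$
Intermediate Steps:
$11 \left(-11 - 6\right) = 11 \left(-17\right) = -187$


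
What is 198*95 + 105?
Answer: 18915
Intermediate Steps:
198*95 + 105 = 18810 + 105 = 18915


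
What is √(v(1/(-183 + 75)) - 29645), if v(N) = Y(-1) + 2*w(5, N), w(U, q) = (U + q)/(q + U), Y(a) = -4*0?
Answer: I*√29643 ≈ 172.17*I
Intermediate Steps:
Y(a) = 0
w(U, q) = 1 (w(U, q) = (U + q)/(U + q) = 1)
v(N) = 2 (v(N) = 0 + 2*1 = 0 + 2 = 2)
√(v(1/(-183 + 75)) - 29645) = √(2 - 29645) = √(-29643) = I*√29643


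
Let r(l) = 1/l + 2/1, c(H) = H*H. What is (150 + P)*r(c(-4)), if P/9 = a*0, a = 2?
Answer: 2475/8 ≈ 309.38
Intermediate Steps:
c(H) = H**2
r(l) = 2 + 1/l (r(l) = 1/l + 2*1 = 1/l + 2 = 2 + 1/l)
P = 0 (P = 9*(2*0) = 9*0 = 0)
(150 + P)*r(c(-4)) = (150 + 0)*(2 + 1/((-4)**2)) = 150*(2 + 1/16) = 150*(33/16) = 2475/8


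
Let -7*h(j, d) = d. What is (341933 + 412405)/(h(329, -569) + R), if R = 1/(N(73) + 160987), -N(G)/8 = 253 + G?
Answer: 418149543357/45058829 ≈ 9280.1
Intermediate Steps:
h(j, d) = -d/7
N(G) = -2024 - 8*G (N(G) = -8*(253 + G) = -2024 - 8*G)
R = 1/158379 (R = 1/((-2024 - 8*73) + 160987) = 1/((-2024 - 584) + 160987) = 1/(-2608 + 160987) = 1/158379 ≈ 6.3140e-6)
(341933 + 412405)/(h(329, -569) + R) = (341933 + 412405)/(-⅐*(-569) + 1/158379) = 754338/(569/7 + 1/158379) = 754338/(90117658/1108653) = 754338*(1108653/90117658) = 418149543357/45058829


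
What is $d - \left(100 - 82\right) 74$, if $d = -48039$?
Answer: $-49371$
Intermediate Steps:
$d - \left(100 - 82\right) 74 = -48039 - \left(100 - 82\right) 74 = -48039 - 18 \cdot 74 = -48039 - 1332 = -49371$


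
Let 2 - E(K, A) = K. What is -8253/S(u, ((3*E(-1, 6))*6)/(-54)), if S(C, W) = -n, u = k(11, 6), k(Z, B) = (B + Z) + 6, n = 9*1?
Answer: 917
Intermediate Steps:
n = 9
E(K, A) = 2 - K
k(Z, B) = 6 + B + Z
u = 23 (u = 6 + 6 + 11 = 23)
S(C, W) = -9 (S(C, W) = -1*9 = -9)
-8253/S(u, ((3*E(-1, 6))*6)/(-54)) = -8253/(-9) = -8253*(-⅑) = 917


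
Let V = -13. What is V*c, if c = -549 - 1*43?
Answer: 7696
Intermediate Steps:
c = -592 (c = -549 - 43 = -592)
V*c = -13*(-592) = 7696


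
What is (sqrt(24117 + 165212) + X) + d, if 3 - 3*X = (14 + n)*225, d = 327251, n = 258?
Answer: 306852 + sqrt(189329) ≈ 3.0729e+5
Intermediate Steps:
X = -20399 (X = 1 - (14 + 258)*225/3 = 1 - 272*225/3 = 1 - 1/3*61200 = 1 - 20400 = -20399)
(sqrt(24117 + 165212) + X) + d = (sqrt(24117 + 165212) - 20399) + 327251 = (sqrt(189329) - 20399) + 327251 = (-20399 + sqrt(189329)) + 327251 = 306852 + sqrt(189329)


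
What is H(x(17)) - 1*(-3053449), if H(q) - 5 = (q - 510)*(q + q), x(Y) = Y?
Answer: 3036692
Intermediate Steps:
H(q) = 5 + 2*q*(-510 + q) (H(q) = 5 + (q - 510)*(q + q) = 5 + (-510 + q)*(2*q) = 5 + 2*q*(-510 + q))
H(x(17)) - 1*(-3053449) = (5 - 1020*17 + 2*17²) - 1*(-3053449) = (5 - 17340 + 2*289) + 3053449 = (5 - 17340 + 578) + 3053449 = -16757 + 3053449 = 3036692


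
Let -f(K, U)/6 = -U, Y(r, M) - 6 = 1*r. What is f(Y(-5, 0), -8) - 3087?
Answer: -3135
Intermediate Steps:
Y(r, M) = 6 + r (Y(r, M) = 6 + 1*r = 6 + r)
f(K, U) = 6*U (f(K, U) = -(-6)*U = 6*U)
f(Y(-5, 0), -8) - 3087 = 6*(-8) - 3087 = -48 - 3087 = -3135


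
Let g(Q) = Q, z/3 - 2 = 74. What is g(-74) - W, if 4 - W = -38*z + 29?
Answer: -8713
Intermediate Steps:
z = 228 (z = 6 + 3*74 = 6 + 222 = 228)
W = 8639 (W = 4 - (-38*228 + 29) = 4 - (-8664 + 29) = 4 - 1*(-8635) = 4 + 8635 = 8639)
g(-74) - W = -74 - 1*8639 = -74 - 8639 = -8713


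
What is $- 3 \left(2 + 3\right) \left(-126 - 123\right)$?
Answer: $3735$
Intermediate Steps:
$- 3 \left(2 + 3\right) \left(-126 - 123\right) = \left(-3\right) 5 \left(-249\right) = \left(-15\right) \left(-249\right) = 3735$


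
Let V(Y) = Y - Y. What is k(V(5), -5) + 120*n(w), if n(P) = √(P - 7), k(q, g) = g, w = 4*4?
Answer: 355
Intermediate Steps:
V(Y) = 0
w = 16
n(P) = √(-7 + P)
k(V(5), -5) + 120*n(w) = -5 + 120*√(-7 + 16) = -5 + 120*√9 = -5 + 120*3 = -5 + 360 = 355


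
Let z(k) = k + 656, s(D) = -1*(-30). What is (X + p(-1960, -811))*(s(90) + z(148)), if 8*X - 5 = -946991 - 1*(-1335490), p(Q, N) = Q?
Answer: 38866902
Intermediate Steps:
s(D) = 30
z(k) = 656 + k
X = 48563 (X = 5/8 + (-946991 - 1*(-1335490))/8 = 5/8 + (-946991 + 1335490)/8 = 5/8 + (1/8)*388499 = 5/8 + 388499/8 = 48563)
(X + p(-1960, -811))*(s(90) + z(148)) = (48563 - 1960)*(30 + (656 + 148)) = 46603*(30 + 804) = 46603*834 = 38866902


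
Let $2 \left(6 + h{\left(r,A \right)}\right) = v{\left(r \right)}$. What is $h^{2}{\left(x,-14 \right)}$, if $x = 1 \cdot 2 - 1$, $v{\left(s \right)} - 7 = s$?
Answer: $4$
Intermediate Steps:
$v{\left(s \right)} = 7 + s$
$x = 1$ ($x = 2 - 1 = 1$)
$h{\left(r,A \right)} = - \frac{5}{2} + \frac{r}{2}$ ($h{\left(r,A \right)} = -6 + \frac{7 + r}{2} = -6 + \left(\frac{7}{2} + \frac{r}{2}\right) = - \frac{5}{2} + \frac{r}{2}$)
$h^{2}{\left(x,-14 \right)} = \left(- \frac{5}{2} + \frac{1}{2} \cdot 1\right)^{2} = \left(- \frac{5}{2} + \frac{1}{2}\right)^{2} = \left(-2\right)^{2} = 4$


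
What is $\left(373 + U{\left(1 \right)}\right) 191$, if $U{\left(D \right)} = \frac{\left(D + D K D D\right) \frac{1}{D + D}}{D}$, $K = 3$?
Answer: $71625$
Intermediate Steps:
$U{\left(D \right)} = \frac{D + 3 D^{3}}{2 D^{2}}$ ($U{\left(D \right)} = \frac{\left(D + D 3 D D\right) \frac{1}{D + D}}{D} = \frac{\left(D + 3 D D^{2}\right) \frac{1}{2 D}}{D} = \frac{\left(D + 3 D^{3}\right) \frac{1}{2 D}}{D} = \frac{\frac{1}{2} \frac{1}{D} \left(D + 3 D^{3}\right)}{D} = \frac{D + 3 D^{3}}{2 D^{2}}$)
$\left(373 + U{\left(1 \right)}\right) 191 = \left(373 + \frac{1 + 3 \cdot 1^{2}}{2 \cdot 1}\right) 191 = \left(373 + \frac{1}{2} \cdot 1 \left(1 + 3 \cdot 1\right)\right) 191 = \left(373 + \frac{1}{2} \cdot 1 \left(1 + 3\right)\right) 191 = \left(373 + \frac{1}{2} \cdot 1 \cdot 4\right) 191 = \left(373 + 2\right) 191 = 375 \cdot 191 = 71625$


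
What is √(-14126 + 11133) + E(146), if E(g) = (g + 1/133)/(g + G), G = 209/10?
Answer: 194190/221977 + I*√2993 ≈ 0.87482 + 54.708*I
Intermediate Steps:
G = 209/10 (G = 209*(⅒) = 209/10 ≈ 20.900)
E(g) = (1/133 + g)/(209/10 + g) (E(g) = (g + 1/133)/(g + 209/10) = (g + 1/133)/(209/10 + g) = (1/133 + g)/(209/10 + g))
√(-14126 + 11133) + E(146) = √(-14126 + 11133) + 10*(1 + 133*146)/(133*(209 + 10*146)) = √(-2993) + 10*(1 + 19418)/(133*(209 + 1460)) = I*√2993 + (10/133)*19419/1669 = I*√2993 + (10/133)*(1/1669)*19419 = I*√2993 + 194190/221977 = 194190/221977 + I*√2993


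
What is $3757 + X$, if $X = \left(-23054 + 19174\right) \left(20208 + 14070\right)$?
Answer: $-132994883$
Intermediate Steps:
$X = -132998640$ ($X = \left(-3880\right) 34278 = -132998640$)
$3757 + X = 3757 - 132998640 = -132994883$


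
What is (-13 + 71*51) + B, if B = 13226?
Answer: 16834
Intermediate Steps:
(-13 + 71*51) + B = (-13 + 71*51) + 13226 = (-13 + 3621) + 13226 = 3608 + 13226 = 16834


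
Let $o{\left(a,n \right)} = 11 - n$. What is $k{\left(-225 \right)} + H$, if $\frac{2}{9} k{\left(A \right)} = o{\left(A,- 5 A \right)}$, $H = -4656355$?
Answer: $-4661368$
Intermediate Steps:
$k{\left(A \right)} = \frac{99}{2} + \frac{45 A}{2}$ ($k{\left(A \right)} = \frac{9 \left(11 - - 5 A\right)}{2} = \frac{9 \left(11 + 5 A\right)}{2} = \frac{99}{2} + \frac{45 A}{2}$)
$k{\left(-225 \right)} + H = \left(\frac{99}{2} + \frac{45}{2} \left(-225\right)\right) - 4656355 = \left(\frac{99}{2} - \frac{10125}{2}\right) - 4656355 = -5013 - 4656355 = -4661368$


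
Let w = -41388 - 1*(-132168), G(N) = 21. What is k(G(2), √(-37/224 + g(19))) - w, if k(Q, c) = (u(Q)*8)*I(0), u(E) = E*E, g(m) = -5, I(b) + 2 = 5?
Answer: -80196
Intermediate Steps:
I(b) = 3 (I(b) = -2 + 5 = 3)
u(E) = E²
k(Q, c) = 24*Q² (k(Q, c) = (Q²*8)*3 = (8*Q²)*3 = 24*Q²)
w = 90780 (w = -41388 + 132168 = 90780)
k(G(2), √(-37/224 + g(19))) - w = 24*21² - 1*90780 = 24*441 - 90780 = 10584 - 90780 = -80196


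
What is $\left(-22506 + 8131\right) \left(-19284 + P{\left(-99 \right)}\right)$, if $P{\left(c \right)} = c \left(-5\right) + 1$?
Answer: $270077500$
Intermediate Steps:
$P{\left(c \right)} = 1 - 5 c$ ($P{\left(c \right)} = - 5 c + 1 = 1 - 5 c$)
$\left(-22506 + 8131\right) \left(-19284 + P{\left(-99 \right)}\right) = \left(-22506 + 8131\right) \left(-19284 + \left(1 - -495\right)\right) = - 14375 \left(-19284 + \left(1 + 495\right)\right) = - 14375 \left(-19284 + 496\right) = \left(-14375\right) \left(-18788\right) = 270077500$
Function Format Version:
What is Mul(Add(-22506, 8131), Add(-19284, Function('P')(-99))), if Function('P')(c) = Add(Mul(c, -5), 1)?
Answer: 270077500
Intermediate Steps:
Function('P')(c) = Add(1, Mul(-5, c)) (Function('P')(c) = Add(Mul(-5, c), 1) = Add(1, Mul(-5, c)))
Mul(Add(-22506, 8131), Add(-19284, Function('P')(-99))) = Mul(Add(-22506, 8131), Add(-19284, Add(1, Mul(-5, -99)))) = Mul(-14375, Add(-19284, Add(1, 495))) = Mul(-14375, Add(-19284, 496)) = Mul(-14375, -18788) = 270077500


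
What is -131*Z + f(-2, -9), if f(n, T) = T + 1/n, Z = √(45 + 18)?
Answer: -19/2 - 393*√7 ≈ -1049.3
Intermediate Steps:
Z = 3*√7 (Z = √63 = 3*√7 ≈ 7.9373)
-131*Z + f(-2, -9) = -393*√7 + (-9 + 1/(-2)) = -393*√7 + (-9 - ½) = -393*√7 - 19/2 = -19/2 - 393*√7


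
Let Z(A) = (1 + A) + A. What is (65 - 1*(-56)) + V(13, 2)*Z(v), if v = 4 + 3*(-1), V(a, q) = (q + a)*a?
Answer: 706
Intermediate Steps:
V(a, q) = a*(a + q) (V(a, q) = (a + q)*a = a*(a + q))
v = 1 (v = 4 - 3 = 1)
Z(A) = 1 + 2*A
(65 - 1*(-56)) + V(13, 2)*Z(v) = (65 - 1*(-56)) + (13*(13 + 2))*(1 + 2*1) = (65 + 56) + (13*15)*(1 + 2) = 121 + 195*3 = 121 + 585 = 706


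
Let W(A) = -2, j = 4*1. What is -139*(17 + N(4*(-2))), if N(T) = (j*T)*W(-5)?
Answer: -11259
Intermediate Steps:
j = 4
N(T) = -8*T (N(T) = (4*T)*(-2) = -8*T)
-139*(17 + N(4*(-2))) = -139*(17 - 32*(-2)) = -139*(17 - 8*(-8)) = -139*(17 + 64) = -139*81 = -11259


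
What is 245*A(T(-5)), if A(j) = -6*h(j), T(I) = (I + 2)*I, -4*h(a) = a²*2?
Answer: 165375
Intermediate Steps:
h(a) = -a²/2 (h(a) = -a²*2/4 = -a²/2)
T(I) = I*(2 + I) (T(I) = (2 + I)*I = I*(2 + I))
A(j) = 3*j² (A(j) = -(-3)*j² = 3*j²)
245*A(T(-5)) = 245*(3*(-5*(2 - 5))²) = 245*(3*(-5*(-3))²) = 245*(3*15²) = 245*(3*225) = 245*675 = 165375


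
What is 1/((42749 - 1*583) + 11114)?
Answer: 1/53280 ≈ 1.8769e-5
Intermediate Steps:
1/((42749 - 1*583) + 11114) = 1/((42749 - 583) + 11114) = 1/(42166 + 11114) = 1/53280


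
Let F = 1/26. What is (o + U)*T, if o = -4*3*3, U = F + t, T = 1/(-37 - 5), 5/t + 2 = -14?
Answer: 2515/2912 ≈ 0.86367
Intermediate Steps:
t = -5/16 (t = 5/(-2 - 14) = 5/(-16) = 5*(-1/16) = -5/16 ≈ -0.31250)
T = -1/42 (T = 1/(-42) = -1/42 ≈ -0.023810)
F = 1/26 ≈ 0.038462
U = -57/208 (U = 1/26 - 5/16 = -57/208 ≈ -0.27404)
o = -36 (o = -12*3 = -36)
(o + U)*T = (-36 - 57/208)*(-1/42) = -7545/208*(-1/42) = 2515/2912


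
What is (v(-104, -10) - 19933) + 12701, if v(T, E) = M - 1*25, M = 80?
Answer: -7177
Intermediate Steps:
v(T, E) = 55 (v(T, E) = 80 - 1*25 = 80 - 25 = 55)
(v(-104, -10) - 19933) + 12701 = (55 - 19933) + 12701 = -19878 + 12701 = -7177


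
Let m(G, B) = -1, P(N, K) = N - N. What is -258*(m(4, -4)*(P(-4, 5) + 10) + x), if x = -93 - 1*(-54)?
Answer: 12642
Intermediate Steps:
P(N, K) = 0
x = -39 (x = -93 + 54 = -39)
-258*(m(4, -4)*(P(-4, 5) + 10) + x) = -258*(-(0 + 10) - 39) = -258*(-1*10 - 39) = -258*(-10 - 39) = -258*(-49) = 12642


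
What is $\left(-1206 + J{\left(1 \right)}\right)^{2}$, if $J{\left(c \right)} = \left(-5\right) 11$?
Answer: $1590121$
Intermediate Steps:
$J{\left(c \right)} = -55$
$\left(-1206 + J{\left(1 \right)}\right)^{2} = \left(-1206 - 55\right)^{2} = \left(-1261\right)^{2} = 1590121$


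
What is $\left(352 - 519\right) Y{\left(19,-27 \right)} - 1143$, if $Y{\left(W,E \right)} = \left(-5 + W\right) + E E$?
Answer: $-125224$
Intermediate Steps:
$Y{\left(W,E \right)} = -5 + W + E^{2}$ ($Y{\left(W,E \right)} = \left(-5 + W\right) + E^{2} = -5 + W + E^{2}$)
$\left(352 - 519\right) Y{\left(19,-27 \right)} - 1143 = \left(352 - 519\right) \left(-5 + 19 + \left(-27\right)^{2}\right) - 1143 = - 167 \left(-5 + 19 + 729\right) - 1143 = \left(-167\right) 743 - 1143 = -124081 - 1143 = -125224$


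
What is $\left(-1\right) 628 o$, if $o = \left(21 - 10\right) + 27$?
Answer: $-23864$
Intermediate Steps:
$o = 38$ ($o = 11 + 27 = 38$)
$\left(-1\right) 628 o = \left(-1\right) 628 \cdot 38 = \left(-628\right) 38 = -23864$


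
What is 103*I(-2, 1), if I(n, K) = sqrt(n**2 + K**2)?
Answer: 103*sqrt(5) ≈ 230.31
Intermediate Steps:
I(n, K) = sqrt(K**2 + n**2)
103*I(-2, 1) = 103*sqrt(1**2 + (-2)**2) = 103*sqrt(1 + 4) = 103*sqrt(5)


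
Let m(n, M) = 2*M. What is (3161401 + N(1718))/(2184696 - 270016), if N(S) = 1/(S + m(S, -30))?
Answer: 5241602859/3174539440 ≈ 1.6511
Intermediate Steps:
N(S) = 1/(-60 + S) (N(S) = 1/(S + 2*(-30)) = 1/(S - 60) = 1/(-60 + S))
(3161401 + N(1718))/(2184696 - 270016) = (3161401 + 1/(-60 + 1718))/(2184696 - 270016) = (3161401 + 1/1658)/1914680 = (3161401 + 1/1658)*(1/1914680) = (5241602859/1658)*(1/1914680) = 5241602859/3174539440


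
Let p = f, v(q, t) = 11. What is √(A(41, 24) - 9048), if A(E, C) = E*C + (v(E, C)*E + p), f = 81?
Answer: 2*I*√1883 ≈ 86.787*I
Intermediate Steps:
p = 81
A(E, C) = 81 + 11*E + C*E (A(E, C) = E*C + (11*E + 81) = C*E + (81 + 11*E) = 81 + 11*E + C*E)
√(A(41, 24) - 9048) = √((81 + 11*41 + 24*41) - 9048) = √((81 + 451 + 984) - 9048) = √(1516 - 9048) = √(-7532) = 2*I*√1883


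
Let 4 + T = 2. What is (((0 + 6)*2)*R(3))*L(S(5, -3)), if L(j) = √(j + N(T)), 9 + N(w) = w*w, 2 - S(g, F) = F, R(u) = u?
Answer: 0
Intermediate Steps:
T = -2 (T = -4 + 2 = -2)
S(g, F) = 2 - F
N(w) = -9 + w² (N(w) = -9 + w*w = -9 + w²)
L(j) = √(-5 + j) (L(j) = √(j + (-9 + (-2)²)) = √(j + (-9 + 4)) = √(j - 5) = √(-5 + j))
(((0 + 6)*2)*R(3))*L(S(5, -3)) = (((0 + 6)*2)*3)*√(-5 + (2 - 1*(-3))) = ((6*2)*3)*√(-5 + (2 + 3)) = (12*3)*√(-5 + 5) = 36*√0 = 36*0 = 0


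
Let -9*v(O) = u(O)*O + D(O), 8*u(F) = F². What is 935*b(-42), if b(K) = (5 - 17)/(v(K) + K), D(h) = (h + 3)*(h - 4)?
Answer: -1980/139 ≈ -14.245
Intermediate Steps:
D(h) = (-4 + h)*(3 + h) (D(h) = (3 + h)*(-4 + h) = (-4 + h)*(3 + h))
u(F) = F²/8
v(O) = 4/3 - O²/9 - O³/72 + O/9 (v(O) = -((O²/8)*O + (-12 + O² - O))/9 = -(O³/8 + (-12 + O² - O))/9 = -(-12 + O² - O + O³/8)/9 = 4/3 - O²/9 - O³/72 + O/9)
b(K) = -12/(4/3 - K²/9 - K³/72 + 10*K/9) (b(K) = (5 - 17)/((4/3 - K²/9 - K³/72 + K/9) + K) = -12/(4/3 - K²/9 - K³/72 + 10*K/9))
935*b(-42) = 935*(864/(-96 + (-42)³ - 80*(-42) + 8*(-42)²)) = 935*(864/(-96 - 74088 + 3360 + 8*1764)) = 935*(864/(-96 - 74088 + 3360 + 14112)) = 935*(864/(-56712)) = 935*(864*(-1/56712)) = 935*(-36/2363) = -1980/139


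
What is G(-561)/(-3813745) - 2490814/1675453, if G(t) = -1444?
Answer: -730531544946/491519269345 ≈ -1.4863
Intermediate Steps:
G(-561)/(-3813745) - 2490814/1675453 = -1444/(-3813745) - 2490814/1675453 = -1444*(-1/3813745) - 2490814*1/1675453 = 1444/3813745 - 2490814/1675453 = -730531544946/491519269345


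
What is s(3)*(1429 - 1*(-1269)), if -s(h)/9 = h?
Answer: -72846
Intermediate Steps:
s(h) = -9*h
s(3)*(1429 - 1*(-1269)) = (-9*3)*(1429 - 1*(-1269)) = -27*(1429 + 1269) = -27*2698 = -72846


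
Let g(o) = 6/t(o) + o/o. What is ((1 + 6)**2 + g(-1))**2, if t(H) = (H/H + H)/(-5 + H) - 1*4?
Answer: 9409/4 ≈ 2352.3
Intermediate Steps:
t(H) = -4 + (1 + H)/(-5 + H) (t(H) = (1 + H)/(-5 + H) - 4 = -4 + (1 + H)/(-5 + H))
g(o) = 1 + 2*(-5 + o)/(7 - o) (g(o) = 6/((3*(7 - o)/(-5 + o))) + o/o = 6*((-5 + o)/(3*(7 - o))) + 1 = 2*(-5 + o)/(7 - o) + 1 = 1 + 2*(-5 + o)/(7 - o))
((1 + 6)**2 + g(-1))**2 = ((1 + 6)**2 + (3 - 1*(-1))/(-7 - 1))**2 = (7**2 + (3 + 1)/(-8))**2 = (49 - 1/8*4)**2 = (49 - 1/2)**2 = (97/2)**2 = 9409/4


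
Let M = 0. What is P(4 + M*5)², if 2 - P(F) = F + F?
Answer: 36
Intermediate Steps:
P(F) = 2 - 2*F (P(F) = 2 - (F + F) = 2 - 2*F)
P(4 + M*5)² = (2 - 2*(4 + 0*5))² = (2 - 2*(4 + 0))² = (2 - 2*4)² = (2 - 8)² = (-6)² = 36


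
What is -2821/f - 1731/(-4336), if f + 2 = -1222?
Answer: 1793825/663408 ≈ 2.7040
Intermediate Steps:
f = -1224 (f = -2 - 1222 = -1224)
-2821/f - 1731/(-4336) = -2821/(-1224) - 1731/(-4336) = -2821*(-1/1224) - 1731*(-1/4336) = 2821/1224 + 1731/4336 = 1793825/663408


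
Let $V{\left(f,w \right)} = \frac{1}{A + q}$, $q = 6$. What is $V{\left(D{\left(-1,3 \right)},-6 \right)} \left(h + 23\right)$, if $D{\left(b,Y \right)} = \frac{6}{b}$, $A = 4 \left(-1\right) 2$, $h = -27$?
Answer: $2$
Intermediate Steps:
$A = -8$ ($A = \left(-4\right) 2 = -8$)
$V{\left(f,w \right)} = - \frac{1}{2}$ ($V{\left(f,w \right)} = \frac{1}{-8 + 6} = \frac{1}{-2} = - \frac{1}{2}$)
$V{\left(D{\left(-1,3 \right)},-6 \right)} \left(h + 23\right) = - \frac{-27 + 23}{2} = \left(- \frac{1}{2}\right) \left(-4\right) = 2$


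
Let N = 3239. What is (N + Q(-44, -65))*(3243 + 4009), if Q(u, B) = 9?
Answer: 23554496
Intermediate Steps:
(N + Q(-44, -65))*(3243 + 4009) = (3239 + 9)*(3243 + 4009) = 3248*7252 = 23554496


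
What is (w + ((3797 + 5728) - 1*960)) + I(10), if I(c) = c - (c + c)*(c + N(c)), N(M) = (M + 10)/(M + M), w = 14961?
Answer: 23316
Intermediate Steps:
N(M) = (10 + M)/(2*M) (N(M) = (10 + M)/((2*M)) = (10 + M)*(1/(2*M)) = (10 + M)/(2*M))
I(c) = c - 2*c*(c + (10 + c)/(2*c)) (I(c) = c - (c + c)*(c + (10 + c)/(2*c)) = c - 2*c*(c + (10 + c)/(2*c)))
(w + ((3797 + 5728) - 1*960)) + I(10) = (14961 + ((3797 + 5728) - 1*960)) + (-10 - 2*10²) = (14961 + (9525 - 960)) + (-10 - 2*100) = (14961 + 8565) + (-10 - 200) = 23526 - 210 = 23316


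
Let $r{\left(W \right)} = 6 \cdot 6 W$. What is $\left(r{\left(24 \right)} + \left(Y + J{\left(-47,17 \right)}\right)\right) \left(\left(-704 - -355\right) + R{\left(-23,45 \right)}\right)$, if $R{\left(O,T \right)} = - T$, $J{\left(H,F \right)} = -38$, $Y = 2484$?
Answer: $-1304140$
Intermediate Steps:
$r{\left(W \right)} = 36 W$
$\left(r{\left(24 \right)} + \left(Y + J{\left(-47,17 \right)}\right)\right) \left(\left(-704 - -355\right) + R{\left(-23,45 \right)}\right) = \left(36 \cdot 24 + \left(2484 - 38\right)\right) \left(\left(-704 - -355\right) - 45\right) = \left(864 + 2446\right) \left(\left(-704 + 355\right) - 45\right) = 3310 \left(-349 - 45\right) = 3310 \left(-394\right) = -1304140$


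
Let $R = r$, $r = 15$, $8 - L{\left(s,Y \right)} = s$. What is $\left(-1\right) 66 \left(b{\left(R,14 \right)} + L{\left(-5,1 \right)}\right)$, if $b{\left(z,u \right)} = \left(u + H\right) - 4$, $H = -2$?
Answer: $-1386$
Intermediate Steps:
$L{\left(s,Y \right)} = 8 - s$
$R = 15$
$b{\left(z,u \right)} = -6 + u$ ($b{\left(z,u \right)} = \left(u - 2\right) - 4 = \left(-2 + u\right) - 4 = -6 + u$)
$\left(-1\right) 66 \left(b{\left(R,14 \right)} + L{\left(-5,1 \right)}\right) = \left(-1\right) 66 \left(\left(-6 + 14\right) + \left(8 - -5\right)\right) = - 66 \left(8 + \left(8 + 5\right)\right) = - 66 \left(8 + 13\right) = \left(-66\right) 21 = -1386$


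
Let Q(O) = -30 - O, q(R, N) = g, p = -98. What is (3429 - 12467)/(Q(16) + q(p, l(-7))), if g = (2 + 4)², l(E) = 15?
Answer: 4519/5 ≈ 903.80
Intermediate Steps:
g = 36 (g = 6² = 36)
q(R, N) = 36
(3429 - 12467)/(Q(16) + q(p, l(-7))) = (3429 - 12467)/((-30 - 1*16) + 36) = -9038/((-30 - 16) + 36) = -9038/(-46 + 36) = -9038/(-10) = -9038*(-⅒) = 4519/5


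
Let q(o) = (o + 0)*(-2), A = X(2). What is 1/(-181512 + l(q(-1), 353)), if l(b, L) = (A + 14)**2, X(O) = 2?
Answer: -1/181256 ≈ -5.5171e-6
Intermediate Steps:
A = 2
q(o) = -2*o (q(o) = o*(-2) = -2*o)
l(b, L) = 256 (l(b, L) = (2 + 14)**2 = 16**2 = 256)
1/(-181512 + l(q(-1), 353)) = 1/(-181512 + 256) = 1/(-181256) = -1/181256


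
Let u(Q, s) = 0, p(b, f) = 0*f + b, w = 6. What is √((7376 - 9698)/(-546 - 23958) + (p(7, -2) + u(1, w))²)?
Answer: √204713563/2042 ≈ 7.0068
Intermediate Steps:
p(b, f) = b (p(b, f) = 0 + b = b)
√((7376 - 9698)/(-546 - 23958) + (p(7, -2) + u(1, w))²) = √((7376 - 9698)/(-546 - 23958) + (7 + 0)²) = √(-2322/(-24504) + 7²) = √(-2322*(-1/24504) + 49) = √(387/4084 + 49) = √(200503/4084) = √204713563/2042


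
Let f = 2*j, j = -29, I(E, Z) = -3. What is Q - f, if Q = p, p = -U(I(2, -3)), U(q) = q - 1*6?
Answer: 67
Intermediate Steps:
U(q) = -6 + q (U(q) = q - 6 = -6 + q)
f = -58 (f = 2*(-29) = -58)
p = 9 (p = -(-6 - 3) = -1*(-9) = 9)
Q = 9
Q - f = 9 - 1*(-58) = 9 + 58 = 67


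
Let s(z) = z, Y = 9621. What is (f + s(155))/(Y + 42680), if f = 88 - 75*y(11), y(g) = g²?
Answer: -8832/52301 ≈ -0.16887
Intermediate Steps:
f = -8987 (f = 88 - 75*11² = 88 - 75*121 = 88 - 9075 = -8987)
(f + s(155))/(Y + 42680) = (-8987 + 155)/(9621 + 42680) = -8832/52301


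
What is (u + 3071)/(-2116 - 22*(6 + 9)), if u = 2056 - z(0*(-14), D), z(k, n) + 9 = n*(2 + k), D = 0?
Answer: -2568/1223 ≈ -2.0998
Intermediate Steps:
z(k, n) = -9 + n*(2 + k)
u = 2065 (u = 2056 - (-9 + 2*0 + (0*(-14))*0) = 2056 - (-9 + 0 + 0*0) = 2056 - (-9 + 0 + 0) = 2056 - 1*(-9) = 2056 + 9 = 2065)
(u + 3071)/(-2116 - 22*(6 + 9)) = (2065 + 3071)/(-2116 - 22*(6 + 9)) = 5136/(-2116 - 22*15) = 5136/(-2116 - 330) = 5136/(-2446) = 5136*(-1/2446) = -2568/1223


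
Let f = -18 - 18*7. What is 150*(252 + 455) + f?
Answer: 105906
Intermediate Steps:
f = -144 (f = -18 - 126 = -144)
150*(252 + 455) + f = 150*(252 + 455) - 144 = 150*707 - 144 = 106050 - 144 = 105906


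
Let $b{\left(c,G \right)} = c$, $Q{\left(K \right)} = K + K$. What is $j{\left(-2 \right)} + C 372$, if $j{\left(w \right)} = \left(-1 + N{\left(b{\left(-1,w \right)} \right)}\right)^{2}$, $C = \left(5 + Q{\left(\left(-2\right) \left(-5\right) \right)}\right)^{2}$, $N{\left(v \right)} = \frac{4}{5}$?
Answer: $\frac{5812501}{25} \approx 2.325 \cdot 10^{5}$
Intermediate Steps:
$Q{\left(K \right)} = 2 K$
$N{\left(v \right)} = \frac{4}{5}$ ($N{\left(v \right)} = 4 \cdot \frac{1}{5} = \frac{4}{5}$)
$C = 625$ ($C = \left(5 + 2 \left(\left(-2\right) \left(-5\right)\right)\right)^{2} = \left(5 + 2 \cdot 10\right)^{2} = \left(5 + 20\right)^{2} = 25^{2} = 625$)
$j{\left(w \right)} = \frac{1}{25}$ ($j{\left(w \right)} = \left(-1 + \frac{4}{5}\right)^{2} = \left(- \frac{1}{5}\right)^{2} = \frac{1}{25}$)
$j{\left(-2 \right)} + C 372 = \frac{1}{25} + 625 \cdot 372 = \frac{1}{25} + 232500 = \frac{5812501}{25}$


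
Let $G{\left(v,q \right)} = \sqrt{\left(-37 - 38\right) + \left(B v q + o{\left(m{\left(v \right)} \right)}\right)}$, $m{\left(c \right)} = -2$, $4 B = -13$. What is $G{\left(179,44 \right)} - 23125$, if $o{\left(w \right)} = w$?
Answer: $-23125 + i \sqrt{25674} \approx -23125.0 + 160.23 i$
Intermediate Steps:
$B = - \frac{13}{4}$ ($B = \frac{1}{4} \left(-13\right) = - \frac{13}{4} \approx -3.25$)
$G{\left(v,q \right)} = \sqrt{-77 - \frac{13 q v}{4}}$ ($G{\left(v,q \right)} = \sqrt{\left(-37 - 38\right) + \left(- \frac{13 v}{4} q - 2\right)} = \sqrt{\left(-37 - 38\right) - \left(2 + \frac{13 q v}{4}\right)} = \sqrt{-75 - \left(2 + \frac{13 q v}{4}\right)} = \sqrt{-77 - \frac{13 q v}{4}}$)
$G{\left(179,44 \right)} - 23125 = \frac{\sqrt{-308 - 572 \cdot 179}}{2} - 23125 = \frac{\sqrt{-308 - 102388}}{2} - 23125 = \frac{\sqrt{-102696}}{2} - 23125 = \frac{2 i \sqrt{25674}}{2} - 23125 = i \sqrt{25674} - 23125 = -23125 + i \sqrt{25674}$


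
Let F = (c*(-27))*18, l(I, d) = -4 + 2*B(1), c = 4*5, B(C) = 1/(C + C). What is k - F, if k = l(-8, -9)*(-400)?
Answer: 10920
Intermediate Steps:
B(C) = 1/(2*C)
c = 20
l(I, d) = -3 (l(I, d) = -4 + 2*((½)/1) = -4 + 2*((½)*1) = -4 + 2*(½) = -4 + 1 = -3)
F = -9720 (F = (20*(-27))*18 = -540*18 = -9720)
k = 1200 (k = -3*(-400) = 1200)
k - F = 1200 - 1*(-9720) = 1200 + 9720 = 10920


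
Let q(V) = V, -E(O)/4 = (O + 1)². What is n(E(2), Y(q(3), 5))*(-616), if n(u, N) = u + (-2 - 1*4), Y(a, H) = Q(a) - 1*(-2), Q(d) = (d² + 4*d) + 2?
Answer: 25872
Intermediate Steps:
Q(d) = 2 + d² + 4*d
E(O) = -4*(1 + O)² (E(O) = -4*(O + 1)² = -4*(1 + O)²)
Y(a, H) = 4 + a² + 4*a (Y(a, H) = (2 + a² + 4*a) - 1*(-2) = (2 + a² + 4*a) + 2 = 4 + a² + 4*a)
n(u, N) = -6 + u (n(u, N) = u + (-2 - 4) = u - 6 = -6 + u)
n(E(2), Y(q(3), 5))*(-616) = (-6 - 4*(1 + 2)²)*(-616) = (-6 - 4*3²)*(-616) = (-6 - 4*9)*(-616) = (-6 - 36)*(-616) = -42*(-616) = 25872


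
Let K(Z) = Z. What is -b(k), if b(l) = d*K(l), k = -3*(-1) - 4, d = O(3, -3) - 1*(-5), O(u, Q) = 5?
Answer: 10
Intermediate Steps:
d = 10 (d = 5 - 1*(-5) = 5 + 5 = 10)
k = -1 (k = 3 - 4 = -1)
b(l) = 10*l
-b(k) = -10*(-1) = -1*(-10) = 10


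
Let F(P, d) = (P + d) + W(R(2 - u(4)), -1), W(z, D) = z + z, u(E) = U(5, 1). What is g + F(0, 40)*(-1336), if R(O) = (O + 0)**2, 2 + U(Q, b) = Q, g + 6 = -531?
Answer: -56649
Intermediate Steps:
g = -537 (g = -6 - 531 = -537)
U(Q, b) = -2 + Q
u(E) = 3 (u(E) = -2 + 5 = 3)
R(O) = O**2
W(z, D) = 2*z
F(P, d) = 2 + P + d (F(P, d) = (P + d) + 2*(2 - 1*3)**2 = (P + d) + 2*(2 - 3)**2 = (P + d) + 2*(-1)**2 = (P + d) + 2*1 = (P + d) + 2 = 2 + P + d)
g + F(0, 40)*(-1336) = -537 + (2 + 0 + 40)*(-1336) = -537 + 42*(-1336) = -537 - 56112 = -56649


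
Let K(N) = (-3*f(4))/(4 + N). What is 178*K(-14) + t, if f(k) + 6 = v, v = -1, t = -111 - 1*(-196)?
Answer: -1444/5 ≈ -288.80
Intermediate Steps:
t = 85 (t = -111 + 196 = 85)
f(k) = -7 (f(k) = -6 - 1 = -7)
K(N) = 21/(4 + N) (K(N) = (-3*(-7))/(4 + N) = 21/(4 + N))
178*K(-14) + t = 178*(21/(4 - 14)) + 85 = 178*(21/(-10)) + 85 = 178*(21*(-⅒)) + 85 = 178*(-21/10) + 85 = -1869/5 + 85 = -1444/5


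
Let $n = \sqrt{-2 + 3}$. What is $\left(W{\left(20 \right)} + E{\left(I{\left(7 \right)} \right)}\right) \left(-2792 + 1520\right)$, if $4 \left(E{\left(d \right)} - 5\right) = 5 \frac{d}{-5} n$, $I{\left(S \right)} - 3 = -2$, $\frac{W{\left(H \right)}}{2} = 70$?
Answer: $-184122$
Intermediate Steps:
$W{\left(H \right)} = 140$ ($W{\left(H \right)} = 2 \cdot 70 = 140$)
$I{\left(S \right)} = 1$ ($I{\left(S \right)} = 3 - 2 = 1$)
$n = 1$ ($n = \sqrt{1} = 1$)
$E{\left(d \right)} = 5 - \frac{d}{4}$ ($E{\left(d \right)} = 5 + \frac{5 \frac{d}{-5} \cdot 1}{4} = 5 + \frac{5 d \left(- \frac{1}{5}\right) 1}{4} = 5 + \frac{5 \left(- \frac{d}{5}\right) 1}{4} = 5 + \frac{- d 1}{4} = 5 + \frac{\left(-1\right) d}{4} = 5 - \frac{d}{4}$)
$\left(W{\left(20 \right)} + E{\left(I{\left(7 \right)} \right)}\right) \left(-2792 + 1520\right) = \left(140 + \left(5 - \frac{1}{4}\right)\right) \left(-2792 + 1520\right) = \left(140 + \left(5 - \frac{1}{4}\right)\right) \left(-1272\right) = \left(140 + \frac{19}{4}\right) \left(-1272\right) = \frac{579}{4} \left(-1272\right) = -184122$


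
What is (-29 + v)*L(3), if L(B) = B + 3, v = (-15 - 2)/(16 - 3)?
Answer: -2364/13 ≈ -181.85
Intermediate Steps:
v = -17/13 ≈ -1.3077
L(B) = 3 + B
(-29 + v)*L(3) = (-29 - 17/13)*(3 + 3) = -394/13*6 = -2364/13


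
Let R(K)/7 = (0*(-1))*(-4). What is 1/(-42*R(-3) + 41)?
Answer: 1/41 ≈ 0.024390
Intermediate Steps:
R(K) = 0 (R(K) = 7*((0*(-1))*(-4)) = 7*(0*(-4)) = 7*0 = 0)
1/(-42*R(-3) + 41) = 1/(-42*0 + 41) = 1/(0 + 41) = 1/41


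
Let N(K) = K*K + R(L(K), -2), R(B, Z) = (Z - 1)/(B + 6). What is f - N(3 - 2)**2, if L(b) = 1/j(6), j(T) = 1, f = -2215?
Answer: -108551/49 ≈ -2215.3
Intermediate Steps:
L(b) = 1 (L(b) = 1/1 = 1)
R(B, Z) = (-1 + Z)/(6 + B)
N(K) = -3/7 + K**2 (N(K) = K*K + (-1 - 2)/(6 + 1) = K**2 - 3/7 = -3/7 + K**2)
f - N(3 - 2)**2 = -2215 - (-3/7 + (3 - 2)**2)**2 = -2215 - (-3/7 + 1**2)**2 = -2215 - (-3/7 + 1)**2 = -2215 - (4/7)**2 = -2215 - 1*16/49 = -2215 - 16/49 = -108551/49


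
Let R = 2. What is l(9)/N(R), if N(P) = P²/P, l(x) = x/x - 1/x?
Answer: 4/9 ≈ 0.44444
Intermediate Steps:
l(x) = 1 - 1/x
N(P) = P
l(9)/N(R) = ((-1 + 9)/9)/2 = ((⅑)*8)*(½) = (8/9)*(½) = 4/9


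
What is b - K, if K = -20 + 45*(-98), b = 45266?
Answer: 49696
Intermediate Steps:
K = -4430 (K = -20 - 4410 = -4430)
b - K = 45266 - 1*(-4430) = 45266 + 4430 = 49696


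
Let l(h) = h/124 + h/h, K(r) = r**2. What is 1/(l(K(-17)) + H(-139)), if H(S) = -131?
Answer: -124/15831 ≈ -0.0078327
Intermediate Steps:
l(h) = 1 + h/124 (l(h) = h*(1/124) + 1 = h/124 + 1 = 1 + h/124)
1/(l(K(-17)) + H(-139)) = 1/((1 + (1/124)*(-17)**2) - 131) = 1/((1 + (1/124)*289) - 131) = 1/((1 + 289/124) - 131) = 1/(413/124 - 131) = 1/(-15831/124) = -124/15831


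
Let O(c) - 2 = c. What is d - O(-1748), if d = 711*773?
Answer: 551349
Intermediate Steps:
O(c) = 2 + c
d = 549603
d - O(-1748) = 549603 - (2 - 1748) = 549603 - 1*(-1746) = 549603 + 1746 = 551349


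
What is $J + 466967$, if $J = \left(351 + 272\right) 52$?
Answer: $499363$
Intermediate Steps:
$J = 32396$ ($J = 623 \cdot 52 = 32396$)
$J + 466967 = 32396 + 466967 = 499363$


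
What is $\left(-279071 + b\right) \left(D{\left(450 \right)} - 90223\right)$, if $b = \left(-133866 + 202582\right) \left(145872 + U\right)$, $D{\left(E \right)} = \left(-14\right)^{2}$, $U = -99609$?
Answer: $-286171457019399$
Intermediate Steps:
$D{\left(E \right)} = 196$
$b = 3179008308$ ($b = \left(-133866 + 202582\right) \left(145872 - 99609\right) = 68716 \cdot 46263 = 3179008308$)
$\left(-279071 + b\right) \left(D{\left(450 \right)} - 90223\right) = \left(-279071 + 3179008308\right) \left(196 - 90223\right) = 3178729237 \left(-90027\right) = -286171457019399$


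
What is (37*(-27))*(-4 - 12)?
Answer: 15984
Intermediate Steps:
(37*(-27))*(-4 - 12) = -999*(-16) = 15984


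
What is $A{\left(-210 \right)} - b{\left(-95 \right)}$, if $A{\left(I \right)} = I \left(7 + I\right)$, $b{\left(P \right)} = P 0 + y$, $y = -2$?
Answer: $42632$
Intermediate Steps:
$b{\left(P \right)} = -2$ ($b{\left(P \right)} = P 0 - 2 = 0 - 2 = -2$)
$A{\left(-210 \right)} - b{\left(-95 \right)} = - 210 \left(7 - 210\right) - -2 = \left(-210\right) \left(-203\right) + 2 = 42630 + 2 = 42632$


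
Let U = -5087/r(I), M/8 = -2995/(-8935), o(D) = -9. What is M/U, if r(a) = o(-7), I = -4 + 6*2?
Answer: 43128/9090469 ≈ 0.0047443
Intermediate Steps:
I = 8 (I = -4 + 12 = 8)
r(a) = -9
M = 4792/1787 (M = 8*(-2995/(-8935)) = 8*(-2995*(-1/8935)) = 8*(599/1787) = 4792/1787 ≈ 2.6816)
U = 5087/9 (U = -5087/(-9) = -5087*(-⅑) = 5087/9 ≈ 565.22)
M/U = 4792/(1787*(5087/9)) = (4792/1787)*(9/5087) = 43128/9090469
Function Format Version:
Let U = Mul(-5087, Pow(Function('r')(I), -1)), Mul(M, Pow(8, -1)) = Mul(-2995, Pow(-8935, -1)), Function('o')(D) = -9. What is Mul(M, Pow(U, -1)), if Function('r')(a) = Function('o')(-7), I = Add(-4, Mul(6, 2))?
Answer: Rational(43128, 9090469) ≈ 0.0047443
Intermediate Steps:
I = 8 (I = Add(-4, 12) = 8)
Function('r')(a) = -9
M = Rational(4792, 1787) (M = Mul(8, Mul(-2995, Pow(-8935, -1))) = Mul(8, Mul(-2995, Rational(-1, 8935))) = Mul(8, Rational(599, 1787)) = Rational(4792, 1787) ≈ 2.6816)
U = Rational(5087, 9) (U = Mul(-5087, Pow(-9, -1)) = Mul(-5087, Rational(-1, 9)) = Rational(5087, 9) ≈ 565.22)
Mul(M, Pow(U, -1)) = Mul(Rational(4792, 1787), Pow(Rational(5087, 9), -1)) = Mul(Rational(4792, 1787), Rational(9, 5087)) = Rational(43128, 9090469)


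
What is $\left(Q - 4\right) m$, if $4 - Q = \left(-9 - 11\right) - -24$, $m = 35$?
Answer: $-140$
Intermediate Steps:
$Q = 0$ ($Q = 4 - \left(\left(-9 - 11\right) - -24\right) = 4 - \left(\left(-9 - 11\right) + 24\right) = 4 - \left(-20 + 24\right) = 4 - 4 = 0$)
$\left(Q - 4\right) m = \left(0 - 4\right) 35 = \left(-4\right) 35 = -140$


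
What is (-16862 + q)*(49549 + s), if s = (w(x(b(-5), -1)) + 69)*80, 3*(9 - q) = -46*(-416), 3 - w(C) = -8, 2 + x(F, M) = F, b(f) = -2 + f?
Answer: -3899365555/3 ≈ -1.2998e+9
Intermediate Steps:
x(F, M) = -2 + F
w(C) = 11 (w(C) = 3 - 1*(-8) = 3 + 8 = 11)
q = -19109/3 (q = 9 - (-46)*(-416)/3 = 9 - ⅓*19136 = 9 - 19136/3 = -19109/3 ≈ -6369.7)
s = 6400 (s = (11 + 69)*80 = 80*80 = 6400)
(-16862 + q)*(49549 + s) = (-16862 - 19109/3)*(49549 + 6400) = -69695/3*55949 = -3899365555/3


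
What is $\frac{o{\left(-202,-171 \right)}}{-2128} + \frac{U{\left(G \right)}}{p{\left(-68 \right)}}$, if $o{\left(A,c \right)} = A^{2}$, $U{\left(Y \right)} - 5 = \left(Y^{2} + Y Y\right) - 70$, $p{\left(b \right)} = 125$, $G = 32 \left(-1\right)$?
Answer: $- \frac{220169}{66500} \approx -3.3108$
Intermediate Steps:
$G = -32$
$U{\left(Y \right)} = -65 + 2 Y^{2}$ ($U{\left(Y \right)} = 5 - \left(70 - Y^{2} - Y Y\right) = 5 + \left(\left(Y^{2} + Y^{2}\right) - 70\right) = 5 + \left(2 Y^{2} - 70\right) = 5 + \left(-70 + 2 Y^{2}\right) = -65 + 2 Y^{2}$)
$\frac{o{\left(-202,-171 \right)}}{-2128} + \frac{U{\left(G \right)}}{p{\left(-68 \right)}} = \frac{\left(-202\right)^{2}}{-2128} + \frac{-65 + 2 \left(-32\right)^{2}}{125} = 40804 \left(- \frac{1}{2128}\right) + \left(-65 + 2 \cdot 1024\right) \frac{1}{125} = - \frac{10201}{532} + \left(-65 + 2048\right) \frac{1}{125} = - \frac{10201}{532} + 1983 \cdot \frac{1}{125} = - \frac{10201}{532} + \frac{1983}{125} = - \frac{220169}{66500}$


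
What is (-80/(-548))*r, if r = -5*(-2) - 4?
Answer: 120/137 ≈ 0.87591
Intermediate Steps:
r = 6 (r = 10 - 4 = 6)
(-80/(-548))*r = -80/(-548)*6 = -80*(-1/548)*6 = (20/137)*6 = 120/137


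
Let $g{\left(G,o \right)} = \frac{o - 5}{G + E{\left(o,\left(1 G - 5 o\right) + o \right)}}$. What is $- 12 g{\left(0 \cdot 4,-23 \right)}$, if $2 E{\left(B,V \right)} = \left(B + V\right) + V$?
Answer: $\frac{96}{23} \approx 4.1739$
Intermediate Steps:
$E{\left(B,V \right)} = V + \frac{B}{2}$ ($E{\left(B,V \right)} = \frac{\left(B + V\right) + V}{2} = \frac{B + 2 V}{2} = V + \frac{B}{2}$)
$g{\left(G,o \right)} = \frac{-5 + o}{2 G - \frac{7 o}{2}}$ ($g{\left(G,o \right)} = \frac{o - 5}{G + \left(\left(\left(1 G - 5 o\right) + o\right) + \frac{o}{2}\right)} = \frac{-5 + o}{G + \left(\left(\left(G - 5 o\right) + o\right) + \frac{o}{2}\right)} = \frac{-5 + o}{G + \left(\left(G - 4 o\right) + \frac{o}{2}\right)} = \frac{-5 + o}{G + \left(G - \frac{7 o}{2}\right)} = \frac{-5 + o}{2 G - \frac{7 o}{2}}$)
$- 12 g{\left(0 \cdot 4,-23 \right)} = - 12 \frac{2 \left(-5 - 23\right)}{\left(-7\right) \left(-23\right) + 4 \cdot 0 \cdot 4} = - 12 \cdot 2 \frac{1}{161 + 4 \cdot 0} \left(-28\right) = - 12 \cdot 2 \frac{1}{161 + 0} \left(-28\right) = - 12 \cdot 2 \cdot \frac{1}{161} \left(-28\right) = \left(-12\right) \left(- \frac{8}{23}\right) = \frac{96}{23}$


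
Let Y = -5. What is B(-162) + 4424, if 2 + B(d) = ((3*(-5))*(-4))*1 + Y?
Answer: 4477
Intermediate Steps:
B(d) = 53 (B(d) = -2 + (((3*(-5))*(-4))*1 - 5) = -2 + (-15*(-4)*1 - 5) = -2 + (60*1 - 5) = -2 + (60 - 5) = -2 + 55 = 53)
B(-162) + 4424 = 53 + 4424 = 4477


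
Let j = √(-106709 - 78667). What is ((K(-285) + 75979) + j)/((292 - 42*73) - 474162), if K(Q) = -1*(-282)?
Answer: -76261/476936 - I*√11586/119234 ≈ -0.1599 - 0.00090275*I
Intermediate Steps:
j = 4*I*√11586 (j = √(-185376) = 4*I*√11586 ≈ 430.55*I)
K(Q) = 282
((K(-285) + 75979) + j)/((292 - 42*73) - 474162) = ((282 + 75979) + 4*I*√11586)/((292 - 42*73) - 474162) = (76261 + 4*I*√11586)/((292 - 3066) - 474162) = (76261 + 4*I*√11586)/(-2774 - 474162) = (76261 + 4*I*√11586)/(-476936) = (76261 + 4*I*√11586)*(-1/476936) = -76261/476936 - I*√11586/119234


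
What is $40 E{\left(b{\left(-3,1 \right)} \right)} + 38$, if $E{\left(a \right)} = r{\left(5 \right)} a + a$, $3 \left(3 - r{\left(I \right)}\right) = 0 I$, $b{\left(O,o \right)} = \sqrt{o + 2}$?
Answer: $38 + 160 \sqrt{3} \approx 315.13$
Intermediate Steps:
$b{\left(O,o \right)} = \sqrt{2 + o}$
$r{\left(I \right)} = 3$ ($r{\left(I \right)} = 3 - \frac{0 I}{3} = 3 - 0 = 3 + 0 = 3$)
$E{\left(a \right)} = 4 a$ ($E{\left(a \right)} = 3 a + a = 4 a$)
$40 E{\left(b{\left(-3,1 \right)} \right)} + 38 = 40 \cdot 4 \sqrt{2 + 1} + 38 = 40 \cdot 4 \sqrt{3} + 38 = 160 \sqrt{3} + 38 = 38 + 160 \sqrt{3}$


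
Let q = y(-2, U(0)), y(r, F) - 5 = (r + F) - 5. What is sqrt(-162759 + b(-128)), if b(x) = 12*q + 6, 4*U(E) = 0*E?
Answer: I*sqrt(162777) ≈ 403.46*I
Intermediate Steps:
U(E) = 0 (U(E) = (0*E)/4 = (1/4)*0 = 0)
y(r, F) = F + r (y(r, F) = 5 + ((r + F) - 5) = 5 + ((F + r) - 5) = 5 + (-5 + F + r) = F + r)
q = -2 (q = 0 - 2 = -2)
b(x) = -18 (b(x) = 12*(-2) + 6 = -24 + 6 = -18)
sqrt(-162759 + b(-128)) = sqrt(-162759 - 18) = sqrt(-162777) = I*sqrt(162777)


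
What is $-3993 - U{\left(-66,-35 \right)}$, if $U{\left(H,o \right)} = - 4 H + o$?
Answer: $-4222$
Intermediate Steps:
$U{\left(H,o \right)} = o - 4 H$
$-3993 - U{\left(-66,-35 \right)} = -3993 - \left(-35 - -264\right) = -3993 - \left(-35 + 264\right) = -3993 - 229 = -4222$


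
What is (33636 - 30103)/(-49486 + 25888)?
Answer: -3533/23598 ≈ -0.14972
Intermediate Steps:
(33636 - 30103)/(-49486 + 25888) = 3533/(-23598) = 3533*(-1/23598) = -3533/23598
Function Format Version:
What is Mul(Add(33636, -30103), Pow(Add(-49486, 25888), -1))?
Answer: Rational(-3533, 23598) ≈ -0.14972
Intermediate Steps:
Mul(Add(33636, -30103), Pow(Add(-49486, 25888), -1)) = Mul(3533, Pow(-23598, -1)) = Mul(3533, Rational(-1, 23598)) = Rational(-3533, 23598)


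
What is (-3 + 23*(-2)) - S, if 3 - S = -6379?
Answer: -6431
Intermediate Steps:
S = 6382 (S = 3 - 1*(-6379) = 3 + 6379 = 6382)
(-3 + 23*(-2)) - S = (-3 + 23*(-2)) - 1*6382 = (-3 - 46) - 6382 = -49 - 6382 = -6431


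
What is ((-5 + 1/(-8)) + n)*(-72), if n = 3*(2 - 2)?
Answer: 369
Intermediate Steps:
n = 0 (n = 3*0 = 0)
((-5 + 1/(-8)) + n)*(-72) = ((-5 + 1/(-8)) + 0)*(-72) = ((-5 - ⅛) + 0)*(-72) = (-41/8 + 0)*(-72) = -41/8*(-72) = 369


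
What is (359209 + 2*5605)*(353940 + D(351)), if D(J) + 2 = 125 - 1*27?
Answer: 131141661084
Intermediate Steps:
D(J) = 96 (D(J) = -2 + (125 - 1*27) = -2 + (125 - 27) = -2 + 98 = 96)
(359209 + 2*5605)*(353940 + D(351)) = (359209 + 2*5605)*(353940 + 96) = (359209 + 11210)*354036 = 370419*354036 = 131141661084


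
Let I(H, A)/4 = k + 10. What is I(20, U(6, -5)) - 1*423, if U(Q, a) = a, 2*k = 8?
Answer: -367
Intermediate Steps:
k = 4 (k = (½)*8 = 4)
I(H, A) = 56 (I(H, A) = 4*(4 + 10) = 4*14 = 56)
I(20, U(6, -5)) - 1*423 = 56 - 1*423 = 56 - 423 = -367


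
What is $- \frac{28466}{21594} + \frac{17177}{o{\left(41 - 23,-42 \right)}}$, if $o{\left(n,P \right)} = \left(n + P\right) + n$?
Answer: $- \frac{20616163}{7198} \approx -2864.2$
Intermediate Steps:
$o{\left(n,P \right)} = P + 2 n$ ($o{\left(n,P \right)} = \left(P + n\right) + n = P + 2 n$)
$- \frac{28466}{21594} + \frac{17177}{o{\left(41 - 23,-42 \right)}} = - \frac{28466}{21594} + \frac{17177}{-42 + 2 \left(41 - 23\right)} = \left(-28466\right) \frac{1}{21594} + \frac{17177}{-42 + 2 \left(41 - 23\right)} = - \frac{14233}{10797} + \frac{17177}{-42 + 2 \cdot 18} = - \frac{14233}{10797} + \frac{17177}{-42 + 36} = - \frac{14233}{10797} + \frac{17177}{-6} = - \frac{14233}{10797} + 17177 \left(- \frac{1}{6}\right) = - \frac{14233}{10797} - \frac{17177}{6} = - \frac{20616163}{7198}$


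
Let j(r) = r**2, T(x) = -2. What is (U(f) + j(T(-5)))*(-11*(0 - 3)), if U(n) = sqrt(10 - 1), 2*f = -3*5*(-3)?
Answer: 231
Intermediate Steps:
f = 45/2 (f = (-3*5*(-3))/2 = (-15*(-3))/2 = (1/2)*45 = 45/2 ≈ 22.500)
U(n) = 3 (U(n) = sqrt(9) = 3)
(U(f) + j(T(-5)))*(-11*(0 - 3)) = (3 + (-2)**2)*(-11*(0 - 3)) = (3 + 4)*(-11*(-3)) = 7*33 = 231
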